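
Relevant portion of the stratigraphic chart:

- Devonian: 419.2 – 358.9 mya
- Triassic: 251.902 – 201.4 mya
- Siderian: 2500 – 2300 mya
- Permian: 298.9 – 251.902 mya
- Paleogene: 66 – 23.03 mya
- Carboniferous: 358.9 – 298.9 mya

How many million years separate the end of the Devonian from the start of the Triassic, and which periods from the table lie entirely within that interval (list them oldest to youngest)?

106.998 million years; Carboniferous, Permian

End of Devonian = 358.9 Ma; start of Triassic = 251.902 Ma.
Gap = 358.9 − 251.902 = 106.998 Myr.
Periods wholly inside 358.9–251.902 Ma: Carboniferous (358.9–298.9), Permian (298.9–251.902).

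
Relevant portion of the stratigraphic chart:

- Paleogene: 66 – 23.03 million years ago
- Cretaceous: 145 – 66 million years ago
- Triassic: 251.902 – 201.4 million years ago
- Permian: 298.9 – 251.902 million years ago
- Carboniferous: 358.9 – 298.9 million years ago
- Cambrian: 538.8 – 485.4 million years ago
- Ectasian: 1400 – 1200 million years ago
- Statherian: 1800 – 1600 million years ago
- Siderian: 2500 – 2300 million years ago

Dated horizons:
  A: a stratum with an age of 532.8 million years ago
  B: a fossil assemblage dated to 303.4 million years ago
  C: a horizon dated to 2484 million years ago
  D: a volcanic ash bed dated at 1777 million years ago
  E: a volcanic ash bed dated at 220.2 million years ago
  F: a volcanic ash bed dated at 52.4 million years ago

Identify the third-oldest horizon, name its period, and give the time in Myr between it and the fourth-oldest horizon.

A, in the Cambrian; 229.4 million years to B

Sorted oldest-first by Ma: C (2484), D (1777), A (532.8), B (303.4), E (220.2), F (52.4).
The third oldest is A at 532.8 Ma, which lies in 538.8–485.4 Ma: the Cambrian.
The fourth oldest is B at 303.4 Ma; separation = |532.8 − 303.4| = 229.4 Myr.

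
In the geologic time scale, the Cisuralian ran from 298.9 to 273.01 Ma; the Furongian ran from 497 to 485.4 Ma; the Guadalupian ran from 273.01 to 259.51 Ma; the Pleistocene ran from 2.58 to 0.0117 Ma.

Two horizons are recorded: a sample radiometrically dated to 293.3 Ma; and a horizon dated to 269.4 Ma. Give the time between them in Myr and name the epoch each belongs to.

Elapsed time: 293.3 − 269.4 = 23.9 Myr.
293.3 Ma lies within 298.9–273.01 Ma: Cisuralian.
269.4 Ma lies within 273.01–259.51 Ma: Guadalupian.

23.9 million years apart; the first in the Cisuralian, the second in the Guadalupian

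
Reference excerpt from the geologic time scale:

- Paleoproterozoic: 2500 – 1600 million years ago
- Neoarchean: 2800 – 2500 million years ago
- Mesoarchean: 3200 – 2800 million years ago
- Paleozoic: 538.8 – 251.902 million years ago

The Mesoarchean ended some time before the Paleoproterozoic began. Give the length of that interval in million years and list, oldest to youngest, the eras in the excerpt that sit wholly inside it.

End of Mesoarchean = 2800 Ma; start of Paleoproterozoic = 2500 Ma.
Gap = 2800 − 2500 = 300 Myr.
Eras wholly inside 2800–2500 Ma: Neoarchean (2800–2500).

300 million years; Neoarchean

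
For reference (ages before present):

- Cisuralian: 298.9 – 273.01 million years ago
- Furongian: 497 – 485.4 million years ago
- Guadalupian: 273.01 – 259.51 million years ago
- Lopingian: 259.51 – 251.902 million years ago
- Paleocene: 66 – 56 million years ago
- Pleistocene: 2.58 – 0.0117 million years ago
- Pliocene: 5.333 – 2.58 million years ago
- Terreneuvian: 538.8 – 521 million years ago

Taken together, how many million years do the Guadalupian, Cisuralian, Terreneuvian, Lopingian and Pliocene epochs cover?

Duration is start − end for each: (273.01 − 259.51) + (298.9 − 273.01) + (538.8 − 521) + (259.51 − 251.902) + (5.333 − 2.58).
That is 13.5 + 25.89 + 17.8 + 7.608 + 2.753, which totals 67.551 million years.

67.551 million years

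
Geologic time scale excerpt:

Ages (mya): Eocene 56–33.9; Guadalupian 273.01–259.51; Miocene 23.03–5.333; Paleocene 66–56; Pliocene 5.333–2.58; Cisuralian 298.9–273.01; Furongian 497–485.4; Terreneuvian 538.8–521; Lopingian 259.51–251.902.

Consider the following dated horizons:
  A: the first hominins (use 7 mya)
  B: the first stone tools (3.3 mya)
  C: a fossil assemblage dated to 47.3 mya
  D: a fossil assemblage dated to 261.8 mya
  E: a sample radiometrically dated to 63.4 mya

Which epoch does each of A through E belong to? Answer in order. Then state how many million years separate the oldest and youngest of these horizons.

Match each age against the start–end ranges in the excerpt: A = 7 Ma → Miocene (23.03–5.333); B = 3.3 Ma → Pliocene (5.333–2.58); C = 47.3 Ma → Eocene (56–33.9); D = 261.8 Ma → Guadalupian (273.01–259.51); E = 63.4 Ma → Paleocene (66–56).
The largest age is 261.8 Ma and the smallest is 3.3 Ma; their difference is 258.5 Myr.

A — Miocene; B — Pliocene; C — Eocene; D — Guadalupian; E — Paleocene; span 258.5 million years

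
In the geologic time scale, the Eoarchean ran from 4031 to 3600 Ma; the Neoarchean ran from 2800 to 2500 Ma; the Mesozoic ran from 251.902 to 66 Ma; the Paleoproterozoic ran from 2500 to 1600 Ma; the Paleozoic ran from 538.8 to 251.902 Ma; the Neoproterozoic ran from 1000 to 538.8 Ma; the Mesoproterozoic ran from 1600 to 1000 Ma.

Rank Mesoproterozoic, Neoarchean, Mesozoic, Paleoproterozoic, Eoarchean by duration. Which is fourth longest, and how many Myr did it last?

Neoarchean, 300 million years

Durations: Mesoproterozoic 600; Neoarchean 300; Mesozoic 185.902; Paleoproterozoic 900; Eoarchean 431 Myr.
Sorted longest-first: Paleoproterozoic (900), Mesoproterozoic (600), Eoarchean (431), Neoarchean (300), Mesozoic (185.902).
The fourth longest is Neoarchean at 300 Myr.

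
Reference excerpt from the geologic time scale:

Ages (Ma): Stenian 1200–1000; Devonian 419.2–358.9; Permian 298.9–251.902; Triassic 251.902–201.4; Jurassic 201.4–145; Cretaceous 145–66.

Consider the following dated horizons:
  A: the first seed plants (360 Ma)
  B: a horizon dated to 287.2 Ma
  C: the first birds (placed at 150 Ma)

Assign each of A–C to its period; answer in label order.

A — Devonian; B — Permian; C — Jurassic

A: 360 Ma lies in 419.2–358.9 Ma, so Devonian.
B: 287.2 Ma lies in 298.9–251.902 Ma, so Permian.
C: 150 Ma lies in 201.4–145 Ma, so Jurassic.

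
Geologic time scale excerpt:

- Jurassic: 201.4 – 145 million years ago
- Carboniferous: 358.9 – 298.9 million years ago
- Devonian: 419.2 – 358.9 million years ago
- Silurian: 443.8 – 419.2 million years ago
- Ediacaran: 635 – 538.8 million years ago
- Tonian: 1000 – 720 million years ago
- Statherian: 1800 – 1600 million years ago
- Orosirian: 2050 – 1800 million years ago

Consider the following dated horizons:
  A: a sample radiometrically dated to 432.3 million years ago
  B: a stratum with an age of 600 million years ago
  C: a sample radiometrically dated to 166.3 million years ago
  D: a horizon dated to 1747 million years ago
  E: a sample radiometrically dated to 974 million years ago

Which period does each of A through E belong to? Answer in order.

A — Silurian; B — Ediacaran; C — Jurassic; D — Statherian; E — Tonian

A: 432.3 Ma lies in 443.8–419.2 Ma, so Silurian.
B: 600 Ma lies in 635–538.8 Ma, so Ediacaran.
C: 166.3 Ma lies in 201.4–145 Ma, so Jurassic.
D: 1747 Ma lies in 1800–1600 Ma, so Statherian.
E: 974 Ma lies in 1000–720 Ma, so Tonian.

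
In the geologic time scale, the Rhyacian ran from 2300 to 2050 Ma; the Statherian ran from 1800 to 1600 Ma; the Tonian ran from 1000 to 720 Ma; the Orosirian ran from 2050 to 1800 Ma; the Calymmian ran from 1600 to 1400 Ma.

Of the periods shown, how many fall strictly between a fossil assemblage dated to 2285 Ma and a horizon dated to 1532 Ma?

2

The older date is 2285 Ma and the younger is 1532 Ma.
Periods with start < 2285 and end > 1532 Ma: Orosirian (2050–1800), Statherian (1800–1600).
That is 2 complete periods.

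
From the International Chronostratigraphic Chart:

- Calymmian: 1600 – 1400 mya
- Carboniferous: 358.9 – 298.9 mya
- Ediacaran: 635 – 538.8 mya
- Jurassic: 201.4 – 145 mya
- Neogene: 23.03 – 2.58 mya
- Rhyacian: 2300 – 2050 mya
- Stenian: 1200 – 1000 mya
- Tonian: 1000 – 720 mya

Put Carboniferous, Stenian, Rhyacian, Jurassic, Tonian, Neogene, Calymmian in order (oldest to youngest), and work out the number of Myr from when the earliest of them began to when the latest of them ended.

From the excerpt: Carboniferous 358.9–298.9; Stenian 1200–1000; Rhyacian 2300–2050; Jurassic 201.4–145; Tonian 1000–720; Neogene 23.03–2.58; Calymmian 1600–1400 (Ma).
Larger Ma is earlier, so the oldest is Rhyacian and the youngest is Neogene; oldest to youngest: Rhyacian, Calymmian, Stenian, Tonian, Carboniferous, Jurassic, Neogene.
Oldest start 2300 minus youngest end 2.58 gives 2297.42 Myr overall.

Rhyacian → Calymmian → Stenian → Tonian → Carboniferous → Jurassic → Neogene; total span 2297.42 Myr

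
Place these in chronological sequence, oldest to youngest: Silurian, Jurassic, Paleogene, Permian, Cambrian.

Cambrian, Silurian, Permian, Jurassic, Paleogene

Era membership (oldest first within each) — Paleozoic: Cambrian, Silurian, Permian; Mesozoic: Jurassic; Cenozoic: Paleogene. Paleozoic precedes Mesozoic, which precedes Cenozoic. Concatenating the groups in that era order gives oldest to youngest directly.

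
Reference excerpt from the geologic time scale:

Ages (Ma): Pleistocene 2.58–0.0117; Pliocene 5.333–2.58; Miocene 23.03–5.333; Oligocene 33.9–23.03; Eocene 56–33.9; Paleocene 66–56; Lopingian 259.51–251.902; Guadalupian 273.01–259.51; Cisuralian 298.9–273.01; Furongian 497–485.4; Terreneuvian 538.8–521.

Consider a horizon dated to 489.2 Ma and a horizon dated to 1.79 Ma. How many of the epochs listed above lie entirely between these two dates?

8

489.2 Ma sits inside the Furongian (497–485.4) and 1.79 Ma inside the Pleistocene (2.58–0.0117); neither of those is wholly between the two dates.
The listed epochs lying completely between them are Cisuralian, Guadalupian, Lopingian, Paleocene, Eocene, Oligocene, Miocene, Pliocene — 8 in all.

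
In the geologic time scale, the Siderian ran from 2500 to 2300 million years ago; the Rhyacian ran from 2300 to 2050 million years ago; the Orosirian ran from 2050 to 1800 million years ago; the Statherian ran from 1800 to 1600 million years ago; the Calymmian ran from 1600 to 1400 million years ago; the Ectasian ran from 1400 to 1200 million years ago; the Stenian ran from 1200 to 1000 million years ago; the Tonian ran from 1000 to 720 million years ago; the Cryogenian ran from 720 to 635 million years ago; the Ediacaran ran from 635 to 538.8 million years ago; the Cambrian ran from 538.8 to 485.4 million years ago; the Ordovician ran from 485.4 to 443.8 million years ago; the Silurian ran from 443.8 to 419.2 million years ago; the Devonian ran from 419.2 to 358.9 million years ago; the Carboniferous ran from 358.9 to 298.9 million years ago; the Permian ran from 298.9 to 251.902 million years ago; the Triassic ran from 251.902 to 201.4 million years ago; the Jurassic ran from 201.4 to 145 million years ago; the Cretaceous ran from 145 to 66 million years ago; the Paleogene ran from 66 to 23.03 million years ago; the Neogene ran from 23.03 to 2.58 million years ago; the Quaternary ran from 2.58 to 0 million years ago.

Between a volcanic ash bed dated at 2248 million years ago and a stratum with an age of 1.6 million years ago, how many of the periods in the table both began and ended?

19

2248 Ma sits inside the Rhyacian (2300–2050) and 1.6 Ma inside the Quaternary (2.58–0); neither of those is wholly between the two dates.
The listed periods lying completely between them are Orosirian, Statherian, Calymmian, Ectasian, Stenian, Tonian, Cryogenian, Ediacaran, Cambrian, Ordovician, Silurian, Devonian, Carboniferous, Permian, Triassic, Jurassic, Cretaceous, Paleogene, Neogene — 19 in all.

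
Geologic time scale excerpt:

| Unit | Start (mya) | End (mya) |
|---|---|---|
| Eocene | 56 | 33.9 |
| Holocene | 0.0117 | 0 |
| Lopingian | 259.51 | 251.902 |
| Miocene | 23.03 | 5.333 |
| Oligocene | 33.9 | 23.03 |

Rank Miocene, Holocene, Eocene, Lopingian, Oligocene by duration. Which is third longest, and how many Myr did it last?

Oligocene, 10.87 million years

Start − end for each: Miocene 23.03 − 5.333 = 17.697; Holocene 0.0117 − 0 = 0.0117; Eocene 56 − 33.9 = 22.1; Lopingian 259.51 − 251.902 = 7.608; Oligocene 33.9 − 23.03 = 10.87.
Ranking these from longest: Eocene > Miocene > Oligocene > Lopingian > Holocene.
Position 3 in that ranking is Oligocene, which lasted 10.87 Myr.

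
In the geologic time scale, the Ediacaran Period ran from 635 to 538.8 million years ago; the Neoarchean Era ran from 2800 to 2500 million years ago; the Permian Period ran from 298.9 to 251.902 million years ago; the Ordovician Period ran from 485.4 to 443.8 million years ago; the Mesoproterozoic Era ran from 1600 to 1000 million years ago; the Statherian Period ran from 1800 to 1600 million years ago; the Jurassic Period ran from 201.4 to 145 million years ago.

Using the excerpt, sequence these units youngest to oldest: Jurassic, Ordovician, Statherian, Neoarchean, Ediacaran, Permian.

Sorting by start age (ascending Ma, since larger Ma = older): Jurassic start 201.4, Permian start 298.9, Ordovician start 485.4, Ediacaran start 635, Statherian start 1800, Neoarchean start 2800.

Jurassic, Permian, Ordovician, Ediacaran, Statherian, Neoarchean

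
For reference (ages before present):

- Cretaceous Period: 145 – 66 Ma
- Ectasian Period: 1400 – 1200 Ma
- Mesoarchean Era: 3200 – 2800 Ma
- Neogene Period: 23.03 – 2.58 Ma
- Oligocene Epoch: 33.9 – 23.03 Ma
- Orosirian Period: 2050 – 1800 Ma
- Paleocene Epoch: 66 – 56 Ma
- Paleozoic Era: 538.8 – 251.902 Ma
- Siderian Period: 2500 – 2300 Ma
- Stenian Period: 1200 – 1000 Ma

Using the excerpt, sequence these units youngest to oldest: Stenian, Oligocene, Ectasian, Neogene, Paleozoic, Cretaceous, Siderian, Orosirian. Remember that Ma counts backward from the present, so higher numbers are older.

Sorting by start age (ascending Ma, since larger Ma = older): Neogene began 23.03, Oligocene began 33.9, Cretaceous began 145, Paleozoic began 538.8, Stenian began 1200, Ectasian began 1400, Orosirian began 2050, Siderian began 2500.

Neogene, Oligocene, Cretaceous, Paleozoic, Stenian, Ectasian, Orosirian, Siderian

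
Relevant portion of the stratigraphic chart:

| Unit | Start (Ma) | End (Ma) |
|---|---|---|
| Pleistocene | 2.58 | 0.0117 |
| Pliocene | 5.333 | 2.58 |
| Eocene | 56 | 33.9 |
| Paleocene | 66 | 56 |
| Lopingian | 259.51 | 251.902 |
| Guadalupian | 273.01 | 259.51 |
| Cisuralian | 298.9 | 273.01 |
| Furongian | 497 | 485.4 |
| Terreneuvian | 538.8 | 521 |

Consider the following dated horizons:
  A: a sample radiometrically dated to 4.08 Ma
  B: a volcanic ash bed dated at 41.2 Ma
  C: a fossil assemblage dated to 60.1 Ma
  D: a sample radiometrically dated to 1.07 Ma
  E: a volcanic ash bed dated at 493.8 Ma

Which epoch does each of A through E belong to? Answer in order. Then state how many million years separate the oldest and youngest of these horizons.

A — Pliocene; B — Eocene; C — Paleocene; D — Pleistocene; E — Furongian; span 492.73 million years

A: 4.08 Ma lies in 5.333–2.58 Ma, so Pliocene.
B: 41.2 Ma lies in 56–33.9 Ma, so Eocene.
C: 60.1 Ma lies in 66–56 Ma, so Paleocene.
D: 1.07 Ma lies in 2.58–0.0117 Ma, so Pleistocene.
E: 493.8 Ma lies in 497–485.4 Ma, so Furongian.
Oldest = 493.8 Ma, youngest = 1.07 Ma → span 492.73 Myr.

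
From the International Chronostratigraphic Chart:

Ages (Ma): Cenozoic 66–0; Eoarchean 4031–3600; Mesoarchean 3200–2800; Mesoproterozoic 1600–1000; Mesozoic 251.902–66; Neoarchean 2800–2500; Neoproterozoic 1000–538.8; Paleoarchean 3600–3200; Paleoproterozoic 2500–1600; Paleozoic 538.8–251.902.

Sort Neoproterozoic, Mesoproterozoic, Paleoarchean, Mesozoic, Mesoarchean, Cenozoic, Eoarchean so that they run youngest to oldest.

Sorting by start age (ascending Ma, since larger Ma = older): Cenozoic start 66, Mesozoic start 251.902, Neoproterozoic start 1000, Mesoproterozoic start 1600, Mesoarchean start 3200, Paleoarchean start 3600, Eoarchean start 4031.

Cenozoic, then Mesozoic, then Neoproterozoic, then Mesoproterozoic, then Mesoarchean, then Paleoarchean, then Eoarchean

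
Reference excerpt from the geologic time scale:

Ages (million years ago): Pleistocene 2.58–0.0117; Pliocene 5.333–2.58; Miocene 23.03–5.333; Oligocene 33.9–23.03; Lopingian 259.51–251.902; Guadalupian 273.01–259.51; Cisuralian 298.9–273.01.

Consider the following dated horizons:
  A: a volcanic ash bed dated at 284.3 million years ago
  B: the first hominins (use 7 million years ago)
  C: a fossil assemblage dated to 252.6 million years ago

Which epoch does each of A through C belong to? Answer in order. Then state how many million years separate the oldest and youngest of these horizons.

A: 284.3 Ma lies in 298.9–273.01 Ma, so Cisuralian.
B: 7 Ma lies in 23.03–5.333 Ma, so Miocene.
C: 252.6 Ma lies in 259.51–251.902 Ma, so Lopingian.
Oldest = 284.3 Ma, youngest = 7 Ma → span 277.3 Myr.

A — Cisuralian; B — Miocene; C — Lopingian; span 277.3 million years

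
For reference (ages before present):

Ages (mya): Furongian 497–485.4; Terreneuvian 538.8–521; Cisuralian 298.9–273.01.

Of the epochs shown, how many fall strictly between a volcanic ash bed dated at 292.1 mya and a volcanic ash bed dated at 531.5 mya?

1

531.5 Ma sits inside the Terreneuvian (538.8–521) and 292.1 Ma inside the Cisuralian (298.9–273.01); neither of those is wholly between the two dates.
The listed epochs lying completely between them are Furongian — 1 in all.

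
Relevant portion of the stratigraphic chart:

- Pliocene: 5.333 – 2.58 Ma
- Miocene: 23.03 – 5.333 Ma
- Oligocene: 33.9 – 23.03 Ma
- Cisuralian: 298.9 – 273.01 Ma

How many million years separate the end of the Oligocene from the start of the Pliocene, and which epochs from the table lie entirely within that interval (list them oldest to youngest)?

End of Oligocene = 23.03 Ma; start of Pliocene = 5.333 Ma.
Gap = 23.03 − 5.333 = 17.697 Myr.
Epochs wholly inside 23.03–5.333 Ma: Miocene (23.03–5.333).

17.697 million years; Miocene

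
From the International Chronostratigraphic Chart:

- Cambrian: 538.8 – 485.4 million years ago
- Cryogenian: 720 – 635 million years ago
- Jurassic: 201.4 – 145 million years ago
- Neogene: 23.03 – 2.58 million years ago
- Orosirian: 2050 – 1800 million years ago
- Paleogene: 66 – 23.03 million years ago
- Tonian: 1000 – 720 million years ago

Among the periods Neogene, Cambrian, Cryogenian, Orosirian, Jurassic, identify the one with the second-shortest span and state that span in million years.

Cambrian, 53.4 million years

Start − end for each: Neogene 23.03 − 2.58 = 20.45; Cambrian 538.8 − 485.4 = 53.4; Cryogenian 720 − 635 = 85; Orosirian 2050 − 1800 = 250; Jurassic 201.4 − 145 = 56.4.
Ranking these from shortest: Neogene < Cambrian < Jurassic < Cryogenian < Orosirian.
Position 2 in that ranking is Cambrian, which lasted 53.4 Myr.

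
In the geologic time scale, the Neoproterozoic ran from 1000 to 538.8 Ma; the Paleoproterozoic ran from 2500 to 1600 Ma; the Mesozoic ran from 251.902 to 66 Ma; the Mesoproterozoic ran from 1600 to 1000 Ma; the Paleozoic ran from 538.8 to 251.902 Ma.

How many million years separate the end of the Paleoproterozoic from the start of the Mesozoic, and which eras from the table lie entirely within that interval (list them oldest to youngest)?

The Paleoproterozoic closes at 1600 Ma and the Mesozoic opens at 251.902 Ma, so the interval is 1600 − 251.902 = 1348.098 Myr.
An era fits inside if it starts at or after 1600 Ma and ends at or before 251.902 Ma; oldest first that gives Mesoproterozoic, Neoproterozoic, Paleozoic.

1348.098 million years; Mesoproterozoic, Neoproterozoic, Paleozoic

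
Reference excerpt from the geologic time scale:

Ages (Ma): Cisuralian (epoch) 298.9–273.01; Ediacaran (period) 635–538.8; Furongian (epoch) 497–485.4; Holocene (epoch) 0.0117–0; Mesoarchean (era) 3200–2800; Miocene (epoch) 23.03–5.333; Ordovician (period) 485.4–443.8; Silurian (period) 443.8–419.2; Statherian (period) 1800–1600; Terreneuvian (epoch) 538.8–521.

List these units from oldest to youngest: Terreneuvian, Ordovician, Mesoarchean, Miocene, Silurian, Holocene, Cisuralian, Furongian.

Read off each span (Ma): Terreneuvian 538.8–521; Ordovician 485.4–443.8; Mesoarchean 3200–2800; Miocene 23.03–5.333; Silurian 443.8–419.2; Holocene 0.0117–0; Cisuralian 298.9–273.01; Furongian 497–485.4.
Larger Ma is older, so oldest→youngest is Mesoarchean, Terreneuvian, Furongian, Ordovician, Silurian, Cisuralian, Miocene, Holocene.

Mesoarchean, Terreneuvian, Furongian, Ordovician, Silurian, Cisuralian, Miocene, Holocene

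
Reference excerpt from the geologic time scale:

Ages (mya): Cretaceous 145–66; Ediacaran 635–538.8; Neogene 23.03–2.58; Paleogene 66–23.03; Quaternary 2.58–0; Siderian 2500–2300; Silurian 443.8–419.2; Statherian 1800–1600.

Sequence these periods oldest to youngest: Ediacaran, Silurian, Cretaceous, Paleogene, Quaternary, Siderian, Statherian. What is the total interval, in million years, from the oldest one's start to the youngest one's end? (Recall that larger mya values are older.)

Siderian → Statherian → Ediacaran → Silurian → Cretaceous → Paleogene → Quaternary; total span 2500 Myr

Start ages (Ma): Siderian 2500, Statherian 1800, Ediacaran 635, Silurian 443.8, Cretaceous 145, Paleogene 66, Quaternary 2.58.
Ordered oldest to youngest: Siderian, Statherian, Ediacaran, Silurian, Cretaceous, Paleogene, Quaternary.
Span = 2500 − 0 = 2500 Myr.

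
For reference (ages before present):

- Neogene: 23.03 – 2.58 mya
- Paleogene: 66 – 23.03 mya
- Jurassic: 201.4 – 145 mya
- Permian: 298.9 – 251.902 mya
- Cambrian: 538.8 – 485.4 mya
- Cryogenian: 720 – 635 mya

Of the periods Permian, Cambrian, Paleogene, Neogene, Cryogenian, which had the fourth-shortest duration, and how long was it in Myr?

Durations: Permian 46.998; Cambrian 53.4; Paleogene 42.97; Neogene 20.45; Cryogenian 85 Myr.
Sorted shortest-first: Neogene (20.45), Paleogene (42.97), Permian (46.998), Cambrian (53.4), Cryogenian (85).
The fourth shortest is Cambrian at 53.4 Myr.

Cambrian, 53.4 million years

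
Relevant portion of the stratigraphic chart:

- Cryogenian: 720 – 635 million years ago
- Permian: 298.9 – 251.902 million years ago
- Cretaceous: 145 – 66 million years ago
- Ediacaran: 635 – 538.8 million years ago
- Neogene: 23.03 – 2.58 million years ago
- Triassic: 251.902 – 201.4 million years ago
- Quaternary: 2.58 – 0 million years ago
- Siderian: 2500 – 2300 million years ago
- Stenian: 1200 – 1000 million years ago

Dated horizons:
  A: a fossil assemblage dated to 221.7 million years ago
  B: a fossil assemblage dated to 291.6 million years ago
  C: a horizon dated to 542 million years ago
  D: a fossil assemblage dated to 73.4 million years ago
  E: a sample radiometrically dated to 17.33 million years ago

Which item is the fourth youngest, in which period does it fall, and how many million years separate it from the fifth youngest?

B, in the Permian; 250.4 million years to C

Sorted youngest-first by Ma: E (17.33), D (73.4), A (221.7), B (291.6), C (542).
The fourth youngest is B at 291.6 Ma, which lies in 298.9–251.902 Ma: the Permian.
The fifth youngest is C at 542 Ma; separation = |291.6 − 542| = 250.4 Myr.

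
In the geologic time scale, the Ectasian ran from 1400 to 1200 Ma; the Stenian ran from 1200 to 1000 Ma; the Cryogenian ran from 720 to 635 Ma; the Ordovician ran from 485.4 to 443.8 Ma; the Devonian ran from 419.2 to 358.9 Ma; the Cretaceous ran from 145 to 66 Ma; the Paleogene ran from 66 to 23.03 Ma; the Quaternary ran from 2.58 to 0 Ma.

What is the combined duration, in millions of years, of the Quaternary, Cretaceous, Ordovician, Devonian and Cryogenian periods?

268.48 million years

Each duration: Quaternary = 2.58; Cretaceous = 79; Ordovician = 41.6; Devonian = 60.3; Cryogenian = 85.
Sum: 2.58 + 79 + 41.6 + 60.3 + 85 = 268.48 Myr.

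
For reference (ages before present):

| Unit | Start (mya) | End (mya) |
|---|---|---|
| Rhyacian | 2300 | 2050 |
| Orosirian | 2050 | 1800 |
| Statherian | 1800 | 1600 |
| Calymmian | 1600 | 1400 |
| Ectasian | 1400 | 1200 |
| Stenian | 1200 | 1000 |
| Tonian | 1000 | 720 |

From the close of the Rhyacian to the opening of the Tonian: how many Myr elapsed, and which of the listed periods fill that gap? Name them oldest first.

End of Rhyacian = 2050 Ma; start of Tonian = 1000 Ma.
Gap = 2050 − 1000 = 1050 Myr.
Periods wholly inside 2050–1000 Ma: Orosirian (2050–1800), Statherian (1800–1600), Calymmian (1600–1400), Ectasian (1400–1200), Stenian (1200–1000).

1050 million years; Orosirian, Statherian, Calymmian, Ectasian, Stenian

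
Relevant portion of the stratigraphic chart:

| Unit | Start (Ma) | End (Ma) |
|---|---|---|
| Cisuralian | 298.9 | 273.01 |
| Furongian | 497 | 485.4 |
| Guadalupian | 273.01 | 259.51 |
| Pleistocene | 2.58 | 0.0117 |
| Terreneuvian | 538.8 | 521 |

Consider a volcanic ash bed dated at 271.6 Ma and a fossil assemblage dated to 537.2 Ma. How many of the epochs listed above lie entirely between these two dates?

2

The older date is 537.2 Ma and the younger is 271.6 Ma.
Epochs with start < 537.2 and end > 271.6 Ma: Furongian (497–485.4), Cisuralian (298.9–273.01).
That is 2 complete epochs.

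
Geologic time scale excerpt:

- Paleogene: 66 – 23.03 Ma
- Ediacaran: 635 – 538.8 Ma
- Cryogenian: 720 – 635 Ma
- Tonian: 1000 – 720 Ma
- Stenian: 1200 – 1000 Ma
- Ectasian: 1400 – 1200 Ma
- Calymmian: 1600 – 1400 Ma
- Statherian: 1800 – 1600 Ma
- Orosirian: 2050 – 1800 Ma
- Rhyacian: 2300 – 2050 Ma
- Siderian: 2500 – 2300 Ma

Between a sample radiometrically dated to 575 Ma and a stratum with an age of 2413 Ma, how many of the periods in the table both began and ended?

The older date is 2413 Ma and the younger is 575 Ma.
Periods with start < 2413 and end > 575 Ma: Rhyacian (2300–2050), Orosirian (2050–1800), Statherian (1800–1600), Calymmian (1600–1400), Ectasian (1400–1200), Stenian (1200–1000), Tonian (1000–720), Cryogenian (720–635).
That is 8 complete periods.

8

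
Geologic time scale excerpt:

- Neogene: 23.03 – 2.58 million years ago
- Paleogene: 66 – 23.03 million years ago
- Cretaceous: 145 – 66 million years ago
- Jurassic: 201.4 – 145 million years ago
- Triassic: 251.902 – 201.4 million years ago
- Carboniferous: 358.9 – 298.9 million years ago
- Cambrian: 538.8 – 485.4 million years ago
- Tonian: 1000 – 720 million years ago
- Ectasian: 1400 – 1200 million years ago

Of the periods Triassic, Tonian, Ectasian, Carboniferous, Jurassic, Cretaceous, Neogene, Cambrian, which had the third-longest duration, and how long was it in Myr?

Start − end for each: Triassic 251.902 − 201.4 = 50.502; Tonian 1000 − 720 = 280; Ectasian 1400 − 1200 = 200; Carboniferous 358.9 − 298.9 = 60; Jurassic 201.4 − 145 = 56.4; Cretaceous 145 − 66 = 79; Neogene 23.03 − 2.58 = 20.45; Cambrian 538.8 − 485.4 = 53.4.
Ranking these from longest: Tonian > Ectasian > Cretaceous > Carboniferous > Jurassic > Cambrian > Triassic > Neogene.
Position 3 in that ranking is Cretaceous, which lasted 79 Myr.

Cretaceous, 79 million years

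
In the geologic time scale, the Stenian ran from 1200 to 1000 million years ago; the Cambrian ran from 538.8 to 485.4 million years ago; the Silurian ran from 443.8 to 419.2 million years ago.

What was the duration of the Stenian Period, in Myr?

1200 − 1000 = 200 million years.

200 million years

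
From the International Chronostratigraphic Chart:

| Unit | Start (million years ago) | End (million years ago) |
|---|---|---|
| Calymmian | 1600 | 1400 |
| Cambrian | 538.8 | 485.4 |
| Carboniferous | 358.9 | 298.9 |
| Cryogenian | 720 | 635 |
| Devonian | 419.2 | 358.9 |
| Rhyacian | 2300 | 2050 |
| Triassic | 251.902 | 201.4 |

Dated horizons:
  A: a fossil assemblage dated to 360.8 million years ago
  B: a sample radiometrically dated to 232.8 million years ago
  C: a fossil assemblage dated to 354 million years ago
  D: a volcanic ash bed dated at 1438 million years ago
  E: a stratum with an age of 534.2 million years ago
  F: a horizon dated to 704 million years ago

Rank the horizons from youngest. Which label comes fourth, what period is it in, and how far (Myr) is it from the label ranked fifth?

Sorted youngest-first by Ma: B (232.8), C (354), A (360.8), E (534.2), F (704), D (1438).
The fourth youngest is E at 534.2 Ma, which lies in 538.8–485.4 Ma: the Cambrian.
The fifth youngest is F at 704 Ma; separation = |534.2 − 704| = 169.8 Myr.

E, in the Cambrian; 169.8 million years to F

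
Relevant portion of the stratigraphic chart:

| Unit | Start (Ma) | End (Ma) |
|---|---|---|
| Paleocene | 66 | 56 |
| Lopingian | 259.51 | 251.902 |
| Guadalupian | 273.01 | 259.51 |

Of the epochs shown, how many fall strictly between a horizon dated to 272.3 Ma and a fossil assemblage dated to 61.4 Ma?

The older date is 272.3 Ma and the younger is 61.4 Ma.
Epochs with start < 272.3 and end > 61.4 Ma: Lopingian (259.51–251.902).
That is 1 complete epoch.

1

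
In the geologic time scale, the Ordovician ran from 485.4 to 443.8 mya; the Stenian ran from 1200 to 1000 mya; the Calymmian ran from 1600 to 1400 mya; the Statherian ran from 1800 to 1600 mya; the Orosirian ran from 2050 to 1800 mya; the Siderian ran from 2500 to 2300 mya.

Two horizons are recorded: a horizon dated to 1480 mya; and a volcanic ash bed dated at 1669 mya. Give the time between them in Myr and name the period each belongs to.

189 million years apart; the first in the Calymmian, the second in the Statherian

Elapsed time: 1669 − 1480 = 189 Myr.
1480 Ma lies within 1600–1400 Ma: Calymmian.
1669 Ma lies within 1800–1600 Ma: Statherian.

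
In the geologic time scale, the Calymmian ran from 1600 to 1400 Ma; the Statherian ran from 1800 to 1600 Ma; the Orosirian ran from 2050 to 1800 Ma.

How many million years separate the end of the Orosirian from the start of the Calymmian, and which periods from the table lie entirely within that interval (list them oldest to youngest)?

End of Orosirian = 1800 Ma; start of Calymmian = 1600 Ma.
Gap = 1800 − 1600 = 200 Myr.
Periods wholly inside 1800–1600 Ma: Statherian (1800–1600).

200 million years; Statherian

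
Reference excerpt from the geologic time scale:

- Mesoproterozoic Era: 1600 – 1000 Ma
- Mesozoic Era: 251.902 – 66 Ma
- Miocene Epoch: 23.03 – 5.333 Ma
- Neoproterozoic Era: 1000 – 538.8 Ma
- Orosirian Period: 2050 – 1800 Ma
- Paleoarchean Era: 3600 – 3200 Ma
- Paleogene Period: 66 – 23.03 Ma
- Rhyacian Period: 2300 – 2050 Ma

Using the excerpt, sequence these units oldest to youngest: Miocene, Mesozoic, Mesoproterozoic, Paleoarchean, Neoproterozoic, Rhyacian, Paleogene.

Paleoarchean, then Rhyacian, then Mesoproterozoic, then Neoproterozoic, then Mesozoic, then Paleogene, then Miocene

Read off each span (Ma): Miocene 23.03–5.333; Mesozoic 251.902–66; Mesoproterozoic 1600–1000; Paleoarchean 3600–3200; Neoproterozoic 1000–538.8; Rhyacian 2300–2050; Paleogene 66–23.03.
Larger Ma is older, so oldest→youngest is Paleoarchean, Rhyacian, Mesoproterozoic, Neoproterozoic, Mesozoic, Paleogene, Miocene.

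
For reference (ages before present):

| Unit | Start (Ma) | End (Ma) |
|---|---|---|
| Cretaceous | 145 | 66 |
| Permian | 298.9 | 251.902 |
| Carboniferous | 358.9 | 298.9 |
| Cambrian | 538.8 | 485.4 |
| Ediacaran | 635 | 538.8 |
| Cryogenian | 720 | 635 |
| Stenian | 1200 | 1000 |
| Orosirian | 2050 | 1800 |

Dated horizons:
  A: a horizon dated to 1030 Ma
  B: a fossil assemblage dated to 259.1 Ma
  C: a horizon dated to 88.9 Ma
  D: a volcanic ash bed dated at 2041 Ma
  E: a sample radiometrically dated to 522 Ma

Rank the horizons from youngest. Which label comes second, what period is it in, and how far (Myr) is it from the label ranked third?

Sorted youngest-first by Ma: C (88.9), B (259.1), E (522), A (1030), D (2041).
The second youngest is B at 259.1 Ma, which lies in 298.9–251.902 Ma: the Permian.
The third youngest is E at 522 Ma; separation = |259.1 − 522| = 262.9 Myr.

B, in the Permian; 262.9 million years to E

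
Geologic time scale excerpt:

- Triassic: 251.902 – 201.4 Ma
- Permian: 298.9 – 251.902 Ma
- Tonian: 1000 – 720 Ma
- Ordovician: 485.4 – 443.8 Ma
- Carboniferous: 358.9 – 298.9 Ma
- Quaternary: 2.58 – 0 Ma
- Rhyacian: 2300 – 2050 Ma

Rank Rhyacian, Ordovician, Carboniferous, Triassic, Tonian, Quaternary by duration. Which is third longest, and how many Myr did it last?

Carboniferous, 60 million years

Start − end for each: Rhyacian 2300 − 2050 = 250; Ordovician 485.4 − 443.8 = 41.6; Carboniferous 358.9 − 298.9 = 60; Triassic 251.902 − 201.4 = 50.502; Tonian 1000 − 720 = 280; Quaternary 2.58 − 0 = 2.58.
Ranking these from longest: Tonian > Rhyacian > Carboniferous > Triassic > Ordovician > Quaternary.
Position 3 in that ranking is Carboniferous, which lasted 60 Myr.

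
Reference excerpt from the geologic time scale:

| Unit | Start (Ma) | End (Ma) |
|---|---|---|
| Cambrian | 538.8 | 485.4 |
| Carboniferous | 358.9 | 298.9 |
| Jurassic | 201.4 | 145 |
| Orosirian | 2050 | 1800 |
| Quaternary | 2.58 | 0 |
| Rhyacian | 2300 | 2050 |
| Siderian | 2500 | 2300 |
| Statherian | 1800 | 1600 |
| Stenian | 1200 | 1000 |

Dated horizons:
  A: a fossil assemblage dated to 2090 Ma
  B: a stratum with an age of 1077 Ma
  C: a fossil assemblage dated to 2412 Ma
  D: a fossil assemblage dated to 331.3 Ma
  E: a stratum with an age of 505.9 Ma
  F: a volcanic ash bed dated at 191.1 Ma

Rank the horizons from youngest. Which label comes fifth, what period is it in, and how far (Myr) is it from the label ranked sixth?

Sorted youngest-first by Ma: F (191.1), D (331.3), E (505.9), B (1077), A (2090), C (2412).
The fifth youngest is A at 2090 Ma, which lies in 2300–2050 Ma: the Rhyacian.
The sixth youngest is C at 2412 Ma; separation = |2090 − 2412| = 322 Myr.

A, in the Rhyacian; 322 million years to C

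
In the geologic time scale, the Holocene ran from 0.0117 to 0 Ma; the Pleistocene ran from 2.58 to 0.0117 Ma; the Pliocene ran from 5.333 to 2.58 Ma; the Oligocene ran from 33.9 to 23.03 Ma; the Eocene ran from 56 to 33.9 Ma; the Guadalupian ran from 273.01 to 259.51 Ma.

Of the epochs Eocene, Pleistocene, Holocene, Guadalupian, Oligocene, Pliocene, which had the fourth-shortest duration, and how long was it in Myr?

Start − end for each: Eocene 56 − 33.9 = 22.1; Pleistocene 2.58 − 0.0117 = 2.5683; Holocene 0.0117 − 0 = 0.0117; Guadalupian 273.01 − 259.51 = 13.5; Oligocene 33.9 − 23.03 = 10.87; Pliocene 5.333 − 2.58 = 2.753.
Ranking these from shortest: Holocene < Pleistocene < Pliocene < Oligocene < Guadalupian < Eocene.
Position 4 in that ranking is Oligocene, which lasted 10.87 Myr.

Oligocene, 10.87 million years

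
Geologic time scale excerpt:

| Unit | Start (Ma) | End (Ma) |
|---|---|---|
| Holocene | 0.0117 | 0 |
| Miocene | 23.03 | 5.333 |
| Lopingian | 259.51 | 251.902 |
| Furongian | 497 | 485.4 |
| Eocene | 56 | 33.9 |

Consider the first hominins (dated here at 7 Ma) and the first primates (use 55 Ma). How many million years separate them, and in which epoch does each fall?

Elapsed time: 55 − 7 = 48 Myr.
7 Ma lies within 23.03–5.333 Ma: Miocene.
55 Ma lies within 56–33.9 Ma: Eocene.

48 million years apart; the first in the Miocene, the second in the Eocene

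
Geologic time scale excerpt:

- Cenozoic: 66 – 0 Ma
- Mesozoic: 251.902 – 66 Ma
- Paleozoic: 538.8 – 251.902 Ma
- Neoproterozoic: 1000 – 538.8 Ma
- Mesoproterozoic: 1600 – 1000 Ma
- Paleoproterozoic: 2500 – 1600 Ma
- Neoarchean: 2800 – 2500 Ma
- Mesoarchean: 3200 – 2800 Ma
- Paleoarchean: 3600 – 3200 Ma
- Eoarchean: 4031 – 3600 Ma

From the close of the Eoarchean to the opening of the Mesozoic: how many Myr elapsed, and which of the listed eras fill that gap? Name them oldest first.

3348.098 million years; Paleoarchean, Mesoarchean, Neoarchean, Paleoproterozoic, Mesoproterozoic, Neoproterozoic, Paleozoic

End of Eoarchean = 3600 Ma; start of Mesozoic = 251.902 Ma.
Gap = 3600 − 251.902 = 3348.098 Myr.
Eras wholly inside 3600–251.902 Ma: Paleoarchean (3600–3200), Mesoarchean (3200–2800), Neoarchean (2800–2500), Paleoproterozoic (2500–1600), Mesoproterozoic (1600–1000), Neoproterozoic (1000–538.8), Paleozoic (538.8–251.902).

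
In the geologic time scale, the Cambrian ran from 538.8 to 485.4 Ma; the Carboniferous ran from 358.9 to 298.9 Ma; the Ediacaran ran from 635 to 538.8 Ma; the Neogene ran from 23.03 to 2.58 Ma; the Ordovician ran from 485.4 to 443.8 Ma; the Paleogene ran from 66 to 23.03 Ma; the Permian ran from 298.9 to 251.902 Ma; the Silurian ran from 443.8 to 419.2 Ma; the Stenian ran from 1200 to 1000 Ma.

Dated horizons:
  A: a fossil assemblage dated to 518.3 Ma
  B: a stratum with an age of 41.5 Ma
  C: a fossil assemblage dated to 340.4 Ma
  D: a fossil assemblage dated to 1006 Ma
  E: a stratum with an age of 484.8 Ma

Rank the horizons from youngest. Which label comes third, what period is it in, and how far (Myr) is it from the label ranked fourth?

E, in the Ordovician; 33.5 million years to A

Smaller Ma means younger, so youngest first: B 41.5 < C 340.4 < E 484.8 < A 518.3 < D 1006.
Counting 3 along gives E (484.8 Ma); the excerpt puts that inside the Ordovician, 485.4–443.8 Ma.
Next in line is A (518.3 Ma), and 518.3 − 484.8 = 33.5 Myr.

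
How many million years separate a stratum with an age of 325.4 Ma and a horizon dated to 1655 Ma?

1329.6 million years

1655 − 325.4 = 1329.6 million years.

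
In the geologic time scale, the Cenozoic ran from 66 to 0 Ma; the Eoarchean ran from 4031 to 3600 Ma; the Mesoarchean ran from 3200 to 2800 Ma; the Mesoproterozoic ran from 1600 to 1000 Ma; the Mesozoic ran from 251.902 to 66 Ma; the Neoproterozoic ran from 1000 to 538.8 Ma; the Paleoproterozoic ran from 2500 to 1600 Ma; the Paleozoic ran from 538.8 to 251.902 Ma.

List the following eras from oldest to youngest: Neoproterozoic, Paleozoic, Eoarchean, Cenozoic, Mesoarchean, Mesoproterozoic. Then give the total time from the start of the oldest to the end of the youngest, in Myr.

Eoarchean → Mesoarchean → Mesoproterozoic → Neoproterozoic → Paleozoic → Cenozoic; total span 4031 Myr

Start ages (Ma): Eoarchean 4031, Mesoarchean 3200, Mesoproterozoic 1600, Neoproterozoic 1000, Paleozoic 538.8, Cenozoic 66.
Ordered oldest to youngest: Eoarchean, Mesoarchean, Mesoproterozoic, Neoproterozoic, Paleozoic, Cenozoic.
Span = 4031 − 0 = 4031 Myr.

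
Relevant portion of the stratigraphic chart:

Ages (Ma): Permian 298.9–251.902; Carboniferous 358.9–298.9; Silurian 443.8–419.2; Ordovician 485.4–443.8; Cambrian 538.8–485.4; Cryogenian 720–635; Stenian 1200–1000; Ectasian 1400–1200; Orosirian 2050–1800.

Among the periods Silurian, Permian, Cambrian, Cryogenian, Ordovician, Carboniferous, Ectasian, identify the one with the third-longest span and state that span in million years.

Start − end for each: Silurian 443.8 − 419.2 = 24.6; Permian 298.9 − 251.902 = 46.998; Cambrian 538.8 − 485.4 = 53.4; Cryogenian 720 − 635 = 85; Ordovician 485.4 − 443.8 = 41.6; Carboniferous 358.9 − 298.9 = 60; Ectasian 1400 − 1200 = 200.
Ranking these from longest: Ectasian > Cryogenian > Carboniferous > Cambrian > Permian > Ordovician > Silurian.
Position 3 in that ranking is Carboniferous, which lasted 60 Myr.

Carboniferous, 60 million years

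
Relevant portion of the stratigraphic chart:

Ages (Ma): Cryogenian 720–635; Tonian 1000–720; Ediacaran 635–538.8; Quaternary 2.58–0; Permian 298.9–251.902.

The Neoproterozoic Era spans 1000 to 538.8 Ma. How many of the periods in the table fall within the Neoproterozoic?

Periods inside 1000–538.8 Ma: Tonian, Cryogenian, Ediacaran — 3 in total.

3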